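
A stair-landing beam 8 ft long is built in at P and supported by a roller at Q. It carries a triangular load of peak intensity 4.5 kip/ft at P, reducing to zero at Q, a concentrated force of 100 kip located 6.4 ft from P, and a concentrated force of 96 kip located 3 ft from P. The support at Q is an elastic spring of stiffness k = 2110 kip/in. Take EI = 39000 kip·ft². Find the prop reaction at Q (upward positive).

R_Q = 90.9 kip

Take the reaction at Q as the redundant and release it; the primary structure is a cantilever fixed at P.
Primary-structure tip deflection at Q by superposition:
  triangular load, peak 4.5 at the fixed end: w₀L⁴/(30EI) = 614.4/EI
  point load 100 at a = 6.4: Pa²(3L − a)/(6EI) = 12015/EI
  point load 96 at a = 3: Pa²(3L − a)/(6EI) = 3024/EI
  δ_0 = 15653/EI
Flexibility coefficient — unit upward force at Q: δ_{QQ} = L³/(3EI) = 170.7/EI.
With EI = 39000 kip·ft²: δ_0 = 0.40137 ft and δ_{QQ} = 0.004376 ft/kip.
Compatibility — the spring shortens by R_Q/k under the reaction it provides: δ_0 − R_Q·δ_{QQ} = R_Q/k. With 1/k = 1/(2110×12) ft/kip = 0.000039 ft/kip, R_Q = δ_0 / (δ_{QQ} + 1/k) = 0.40137 / (0.004376 + 0.000039) = 90.9 kip.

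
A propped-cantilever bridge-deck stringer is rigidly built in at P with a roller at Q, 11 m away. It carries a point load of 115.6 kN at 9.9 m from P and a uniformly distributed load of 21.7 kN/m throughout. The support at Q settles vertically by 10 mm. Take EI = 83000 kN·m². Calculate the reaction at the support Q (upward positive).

R_Q = 186 kN

Choose R_Q as the redundant. The primary structure is the cantilever fixed at P.
Deflection at Q on the released cantilever, summing each load's contribution:
  point load 115.6 at a = 9.9: Pa²(3L − a)/(6EI) = 43620/EI
  UDL 21.7: wL⁴/(8EI) = 39714/EI
  δ_0 = 83334/EI
Flexibility coefficient — unit upward force at Q: δ_{QQ} = L³/(3EI) = 443.7/EI.
With EI = 83000 kN·m²: δ_0 = 1.004 m and δ_{QQ} = 0.005345 m/kN.
Compatibility — the beam at Q must follow the support down by 0.01 m: δ_0 − R_Q·δ_{QQ} = 0.01, so R_Q = (1.004 − 0.01)/0.005345 = 186 kN.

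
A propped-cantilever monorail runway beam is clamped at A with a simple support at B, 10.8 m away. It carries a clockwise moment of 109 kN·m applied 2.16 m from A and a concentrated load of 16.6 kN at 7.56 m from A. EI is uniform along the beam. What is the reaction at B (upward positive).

Take the reaction at B as the redundant and release it; the primary structure is a cantilever fixed at A.
Deflection at B on the released cantilever, summing each load's contribution:
  clockwise couple 109 at a = 2.16: M₀a(2L − a)/(2EI) = 2288/EI
  point load 16.6 at a = 7.56: Pa²(3L − a)/(6EI) = 3928/EI
  δ_0 = 6216/EI
Flexibility coefficient — unit upward force at B: δ_{BB} = L³/(3EI) = 419.9/EI.
Compatibility at B: δ_0 − R_B·δ_{BB} = 0, so R_B = 6216/419.9 = 14.8 kN.

R_B = 14.8 kN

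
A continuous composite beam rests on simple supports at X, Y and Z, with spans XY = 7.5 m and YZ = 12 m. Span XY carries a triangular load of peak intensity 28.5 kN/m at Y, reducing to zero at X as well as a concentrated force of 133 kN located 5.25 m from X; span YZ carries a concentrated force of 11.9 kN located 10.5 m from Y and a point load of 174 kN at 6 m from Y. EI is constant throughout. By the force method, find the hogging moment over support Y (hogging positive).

Release continuity at Y by inserting a hinge; the redundant is the internal moment M_Y. The primary structure is two simply-supported spans XY and YZ.
End slopes at the hinge Y, treating each span as simply supported:
  span XY: triangular load, peak 28.5: w₀L³/(45EI) = 267.2/EI
  span XY: point load 133 at a = 5.25: Pab(L + a)/(6LEI) = 445.1/EI
  span YZ: point load 11.9 at a = 10.5: Pab(L + b)/(6LEI) = 35.14/EI
  span YZ: point load 174 at a = 6: Pab(L + b)/(6LEI) = 1566/EI
  relative rotation θ_0 = (712.3 + 1601)/EI = 2313/EI
A unit hogging moment at Y produces rotation L₁/(3EI) + L₂/(3EI) = 6.5/EI.
Slope continuity at Y: θ_0 = M_Y·6.5/EI, so M_Y = 2313/6.5 = 355.9 kN·m (hogging).

M_Y = 355.9 kN·m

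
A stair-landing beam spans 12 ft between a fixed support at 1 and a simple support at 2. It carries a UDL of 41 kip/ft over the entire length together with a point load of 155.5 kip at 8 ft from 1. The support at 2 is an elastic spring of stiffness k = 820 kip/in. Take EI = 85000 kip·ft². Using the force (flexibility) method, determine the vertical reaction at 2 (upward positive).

Release the roller at 2. Primary structure: cantilever fixed at 1.
Free-end deflection of the primary structure under the applied loading (downward +):
  UDL 41: wL⁴/(8EI) = 106272/EI
  point load 155.5 at a = 8: Pa²(3L − a)/(6EI) = 46443/EI
  δ_0 = 152715/EI
Tip deflection under a unit load at 2: L³/(3EI) = 576/EI.
With EI = 85000 kip·ft²: δ_0 = 1.7966 ft and δ_{22} = 0.006776 ft/kip.
Compatibility — the spring shortens by R_2/k under the reaction it provides: δ_0 − R_2·δ_{22} = R_2/k. With 1/k = 1/(820×12) ft/kip = 0.000102 ft/kip, R_2 = δ_0 / (δ_{22} + 1/k) = 1.7966 / (0.006776 + 0.000102) = 261.2 kip.

R_2 = 261.2 kip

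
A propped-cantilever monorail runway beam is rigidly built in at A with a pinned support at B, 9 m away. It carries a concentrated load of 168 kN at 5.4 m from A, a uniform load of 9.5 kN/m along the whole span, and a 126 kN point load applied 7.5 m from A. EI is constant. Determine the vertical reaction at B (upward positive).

Choose R_B as the redundant. The primary structure is the cantilever fixed at A.
Downward deflection at the released point B due to the loads:
  point load 168 at a = 5.4: Pa²(3L − a)/(6EI) = 17636/EI
  UDL 9.5: wL⁴/(8EI) = 7791/EI
  point load 126 at a = 7.5: Pa²(3L − a)/(6EI) = 23034/EI
  δ_0 = 48462/EI
Tip deflection under a unit load at B: L³/(3EI) = 243/EI.
The prop prevents deflection at B: R_B = δ_0/δ_{BB} = 48462/243 = 199.4 kN.

R_B = 199.4 kN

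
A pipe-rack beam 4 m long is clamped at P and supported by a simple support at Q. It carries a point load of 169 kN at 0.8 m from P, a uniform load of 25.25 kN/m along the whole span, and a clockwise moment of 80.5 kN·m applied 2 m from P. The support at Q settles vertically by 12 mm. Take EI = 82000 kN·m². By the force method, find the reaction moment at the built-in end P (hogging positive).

Choose R_Q as the redundant. The primary structure is the cantilever fixed at P.
Free-end deflection of the primary structure under the applied loading (downward +):
  point load 169 at a = 0.8: Pa²(3L − a)/(6EI) = 201.9/EI
  UDL 25.25: wL⁴/(8EI) = 808/EI
  clockwise couple 80.5 at a = 2: M₀a(2L − a)/(2EI) = 483/EI
  δ_0 = 1493/EI
Flexibility coefficient — unit upward force at Q: δ_{QQ} = L³/(3EI) = 21.33/EI.
With EI = 82000 kN·m²: δ_0 = 0.018206 m and δ_{QQ} = 0.00026 m/kN.
Compatibility — the beam at Q must follow the support down by 0.012 m: δ_0 − R_Q·δ_{QQ} = 0.012, so R_Q = (0.018206 − 0.012)/0.00026 = 23.85 kN.
Moment equilibrium about P: M_P = Σ(load moments about P) − R_Q·L = 417.7 − 23.85×4 = 322.3 kN·m.

M_P = 322.3 kN·m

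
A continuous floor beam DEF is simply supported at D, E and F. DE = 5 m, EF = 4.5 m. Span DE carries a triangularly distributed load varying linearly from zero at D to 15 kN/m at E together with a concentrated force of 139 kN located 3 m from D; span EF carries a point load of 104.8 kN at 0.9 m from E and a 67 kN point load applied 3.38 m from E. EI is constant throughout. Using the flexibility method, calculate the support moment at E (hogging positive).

M_E = 132.2 kN·m

Insert a hinge at E; M_E is the redundant, and each span becomes simply supported.
Rotations at E on the released spans (each span's end-slope, ×1/EI):
  span DE: triangular load, peak 15: w₀L³/(45EI) = 41.67/EI
  span DE: point load 139 at a = 3: Pab(L + a)/(6LEI) = 222.4/EI
  span EF: point load 104.8 at a = 0.9: Pab(L + b)/(6LEI) = 101.9/EI
  span EF: point load 67 at a = 3.38: Pab(L + b)/(6LEI) = 52.79/EI
  relative rotation θ_0 = (264.1 + 154.7)/EI = 418.7/EI
A unit hogging moment at E produces rotation L₁/(3EI) + L₂/(3EI) = 3.167/EI.
Compatibility: M_E·(L₁+L₂)/(3EI) = θ_0, giving M_E = 132.2 kN·m (hogging).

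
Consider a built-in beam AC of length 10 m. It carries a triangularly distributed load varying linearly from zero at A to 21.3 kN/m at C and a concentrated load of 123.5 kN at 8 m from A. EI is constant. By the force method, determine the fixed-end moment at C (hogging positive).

Take the two fixed-end moments M_A, M_C as redundants; the released structure is the simple span AC.
On the primary (simply-supported) span, the end slopes from the loading are:
  at A: triangular load, peak 21.3: 7w₀L³/(360EI) = 414.2/EI
  at C: triangular load, peak 21.3: w₀L³/(45EI) = 473.3/EI
  at A: point load 123.5 at a = 8: Pab(L + b)/(6LEI) = 395.2/EI
  at C: point load 123.5 at a = 8: Pab(L + a)/(6LEI) = 592.8/EI
  θ_A0 = 809.4/EI,  θ_C0 = 1066/EI
Flexibility coefficients: a unit moment at one end gives L/(3EI) there and L/(6EI) at the far end, so f₁₁ = f₂₂ = 3.333/EI and f₁₂ = f₂₁ = 1.667/EI.
Compatibility — zero rotation at each built-in end:
  3.333 M_A + 1.667 M_C = 809.4
  1.667 M_A + 3.333 M_C = 1066
Solving the pair gives M_A = 110.5 kN·m and M_C = 264.6 kN·m (hogging).

M_C = 264.6 kN·m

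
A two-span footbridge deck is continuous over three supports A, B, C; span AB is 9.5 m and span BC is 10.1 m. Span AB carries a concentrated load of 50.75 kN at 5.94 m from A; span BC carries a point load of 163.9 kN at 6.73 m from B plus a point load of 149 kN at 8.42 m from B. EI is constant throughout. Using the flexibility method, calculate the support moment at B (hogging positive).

Release continuity at B by inserting a hinge; the redundant is the internal moment M_B. The primary structure is two simply-supported spans AB and BC.
End slopes at the hinge B, treating each span as simply supported:
  span AB: point load 50.75 at a = 5.94: Pab(L + a)/(6LEI) = 290.7/EI
  span BC: point load 163.9 at a = 6.73: Pab(L + b)/(6LEI) = 826.3/EI
  span BC: point load 149 at a = 8.42: Pab(L + b)/(6LEI) = 409.7/EI
  relative rotation θ_0 = (290.7 + 1236)/EI = 1527/EI
A unit hogging moment at B produces rotation L₁/(3EI) + L₂/(3EI) = 6.533/EI.
Slope continuity at B: θ_0 = M_B·6.533/EI, so M_B = 1527/6.533 = 233.7 kN·m (hogging).

M_B = 233.7 kN·m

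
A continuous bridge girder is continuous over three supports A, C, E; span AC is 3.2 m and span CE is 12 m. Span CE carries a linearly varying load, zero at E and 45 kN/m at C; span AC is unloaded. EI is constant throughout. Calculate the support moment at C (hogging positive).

M_C = 341.1 kN·m

Insert a hinge at C; M_C is the redundant, and each span becomes simply supported.
Rotations at C on the released spans (each span's end-slope, ×1/EI):
  span CE: triangular load, peak 45: w₀L³/(45EI) = 1728/EI
  relative rotation θ_0 = (0 + 1728)/EI = 1728/EI
A unit hogging moment at C produces rotation L₁/(3EI) + L₂/(3EI) = 5.067/EI.
Slope continuity at C: θ_0 = M_C·5.067/EI, so M_C = 1728/5.067 = 341.1 kN·m (hogging).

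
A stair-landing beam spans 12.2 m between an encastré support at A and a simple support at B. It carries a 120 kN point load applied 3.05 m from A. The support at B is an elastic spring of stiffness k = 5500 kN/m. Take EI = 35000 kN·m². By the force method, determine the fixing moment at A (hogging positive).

M_A = 241.5 kN·m

Choose R_B as the redundant. The primary structure is the cantilever fixed at A.
Downward deflection at the released point B due to the loads:
  point load 120 at a = 3.05: Pa²(3L − a)/(6EI) = 6242/EI
Flexibility coefficient — unit upward force at B: δ_{BB} = L³/(3EI) = 605.3/EI.
With EI = 35000 kN·m²: δ_0 = 0.17834 m and δ_{BB} = 0.017294 m/kN.
Compatibility — the spring shortens by R_B/k under the reaction it provides: δ_0 − R_B·δ_{BB} = R_B/k. With 1/k = 0.000182 m/kN, R_B = δ_0 / (δ_{BB} + 1/k) = 0.17834 / (0.017294 + 0.000182) = 10.21 kN.
Moment equilibrium about A: M_A = Σ(load moments about A) − R_B·L = 366 − 10.21×12.2 = 241.5 kN·m.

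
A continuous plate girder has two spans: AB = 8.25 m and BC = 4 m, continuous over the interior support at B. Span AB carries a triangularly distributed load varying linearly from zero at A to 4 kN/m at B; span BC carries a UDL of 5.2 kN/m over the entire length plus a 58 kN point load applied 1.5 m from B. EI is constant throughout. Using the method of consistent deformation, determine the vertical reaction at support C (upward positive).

R_C = 24.64 kN

Release continuity at B by inserting a hinge; the redundant is the internal moment M_B. The primary structure is two simply-supported spans AB and BC.
End slopes at the hinge B, treating each span as simply supported:
  span AB: triangular load, peak 4: w₀L³/(45EI) = 49.91/EI
  span BC: UDL 5.2: wL³/(24EI) = 13.87/EI
  span BC: point load 58 at a = 1.5: Pab(L + b)/(6LEI) = 58.91/EI
  relative rotation θ_0 = (49.91 + 72.77)/EI = 122.7/EI
A unit hogging moment at B produces rotation L₁/(3EI) + L₂/(3EI) = 4.083/EI.
Slope continuity at B: θ_0 = M_B·4.083/EI, so M_B = 122.7/4.083 = 30.05 kN·m (hogging).
Span BC, ΣM about C: R_B^{BC}·4 = 186.6 + 30.05, so R_B^{BC} = 54.16 kN and R_C = 78.8 − 54.16 = 24.64 kN.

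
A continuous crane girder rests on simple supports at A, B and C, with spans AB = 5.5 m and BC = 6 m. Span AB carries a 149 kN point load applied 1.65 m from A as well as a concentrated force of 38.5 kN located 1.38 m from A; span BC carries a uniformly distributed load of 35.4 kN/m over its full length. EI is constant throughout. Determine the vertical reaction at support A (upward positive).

R_A = 106.1 kN

Take M_B as the redundant. Released structure: two simple spans AB and BC with a hinge at B.
End slopes at the hinge B, treating each span as simply supported:
  span AB: point load 149 at a = 1.65: Pab(L + a)/(6LEI) = 205.1/EI
  span AB: point load 38.5 at a = 1.38: Pab(L + a)/(6LEI) = 45.64/EI
  span BC: UDL 35.4: wL³/(24EI) = 318.6/EI
  relative rotation θ_0 = (250.7 + 318.6)/EI = 569.3/EI
A unit hogging moment at B produces rotation L₁/(3EI) + L₂/(3EI) = 3.833/EI.
Slope continuity at B: θ_0 = M_B·3.833/EI, so M_B = 569.3/3.833 = 148.5 kN·m (hogging).
Span AB, ΣM about A with M_B applied at B: R_B^{AB}·5.5 = 299 + 148.5, so R_B^{AB} = 81.36 kN and R_A = 187.5 − 81.36 = 106.1 kN.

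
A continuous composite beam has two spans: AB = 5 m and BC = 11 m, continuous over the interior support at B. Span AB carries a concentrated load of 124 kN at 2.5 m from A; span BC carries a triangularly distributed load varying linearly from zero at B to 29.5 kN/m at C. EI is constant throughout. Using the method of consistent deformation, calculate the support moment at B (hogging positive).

M_B = 179.5 kN·m

Release continuity at B by inserting a hinge; the redundant is the internal moment M_B. The primary structure is two simply-supported spans AB and BC.
Rotations at B on the released spans (each span's end-slope, ×1/EI):
  span AB: point load 124 at a = 2.5: Pab(L + a)/(6LEI) = 193.8/EI
  span BC: triangular load, peak 29.5: 7w₀L³/(360EI) = 763.5/EI
  relative rotation θ_0 = (193.8 + 763.5)/EI = 957.2/EI
A unit hogging moment at B produces rotation L₁/(3EI) + L₂/(3EI) = 5.333/EI.
Slope continuity at B: θ_0 = M_B·5.333/EI, so M_B = 957.2/5.333 = 179.5 kN·m (hogging).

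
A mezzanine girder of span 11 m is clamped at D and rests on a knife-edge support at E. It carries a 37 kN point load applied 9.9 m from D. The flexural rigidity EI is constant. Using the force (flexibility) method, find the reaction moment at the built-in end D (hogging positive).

Choose R_E as the redundant. The primary structure is the cantilever fixed at D.
Downward deflection at the released point E due to the loads:
  point load 37 at a = 9.9: Pa²(3L − a)/(6EI) = 13962/EI
Flexibility coefficient — unit upward force at E: δ_{EE} = L³/(3EI) = 443.7/EI.
Compatibility at E: δ_0 − R_E·δ_{EE} = 0, so R_E = 13962/443.7 = 31.47 kN.
Moment equilibrium about D: M_D = Σ(load moments about D) − R_E·L = 366.3 − 31.47×11 = 20.15 kN·m.

M_D = 20.15 kN·m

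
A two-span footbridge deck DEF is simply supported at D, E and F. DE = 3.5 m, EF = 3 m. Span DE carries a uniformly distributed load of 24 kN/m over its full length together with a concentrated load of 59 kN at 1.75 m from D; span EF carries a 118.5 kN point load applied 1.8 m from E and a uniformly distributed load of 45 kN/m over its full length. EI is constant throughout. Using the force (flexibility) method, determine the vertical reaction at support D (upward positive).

Release continuity at E by inserting a hinge; the redundant is the internal moment M_E. The primary structure is two simply-supported spans DE and EF.
Discontinuity in slope at E on the released structure — sum the simple-span end rotations:
  span DE: UDL 24: wL³/(24EI) = 42.88/EI
  span DE: point load 59 at a = 1.75: Pab(L + a)/(6LEI) = 45.17/EI
  span EF: point load 118.5 at a = 1.8: Pab(L + b)/(6LEI) = 59.72/EI
  span EF: UDL 45: wL³/(24EI) = 50.62/EI
  relative rotation θ_0 = (88.05 + 110.3)/EI = 198.4/EI
A unit hogging moment at E produces rotation L₁/(3EI) + L₂/(3EI) = 2.167/EI.
Slope continuity at E: θ_0 = M_E·2.167/EI, so M_E = 198.4/2.167 = 91.57 kN·m (hogging).
Span DE, ΣM about D with M_E applied at E: R_E^{DE}·3.5 = 250.2 + 91.57, so R_E^{DE} = 97.66 kN and R_D = 143 − 97.66 = 45.34 kN.

R_D = 45.34 kN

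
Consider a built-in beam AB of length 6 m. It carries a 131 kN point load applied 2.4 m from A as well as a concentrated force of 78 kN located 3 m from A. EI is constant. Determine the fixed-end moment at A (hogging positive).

M_A = 171.7 kN·m

Take the two fixed-end moments M_A, M_B as redundants; the released structure is the simple span AB.
On the primary (simply-supported) span, the end slopes from the loading are:
  at A: point load 131 at a = 2.4: Pab(L + b)/(6LEI) = 301.8/EI
  at B: point load 131 at a = 2.4: Pab(L + a)/(6LEI) = 264.1/EI
  at A: point load 78 at a = 3: Pab(L + b)/(6LEI) = 175.5/EI
  at B: point load 78 at a = 3: Pab(L + a)/(6LEI) = 175.5/EI
  θ_A0 = 477.3/EI,  θ_B0 = 439.6/EI
Flexibility coefficients: a unit moment at one end gives L/(3EI) there and L/(6EI) at the far end, so f₁₁ = f₂₂ = 2/EI and f₁₂ = f₂₁ = 1/EI.
Compatibility — zero rotation at each built-in end:
  2 M_A + 1 M_B = 477.3
  1 M_A + 2 M_B = 439.6
Solving the pair gives M_A = 171.7 kN·m and M_B = 134 kN·m (hogging).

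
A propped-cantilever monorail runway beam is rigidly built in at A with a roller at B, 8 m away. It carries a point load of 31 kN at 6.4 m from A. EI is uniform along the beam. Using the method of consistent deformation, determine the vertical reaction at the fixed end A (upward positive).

Remove the prop at B; the released (primary) structure is a cantilever built in at A.
Free-end deflection of the primary structure under the applied loading (downward +):
  point load 31 at a = 6.4: Pa²(3L − a)/(6EI) = 3725/EI
Tip deflection under a unit load at B: L³/(3EI) = 170.7/EI.
Compatibility at B: δ_0 − R_B·δ_{BB} = 0, so R_B = 3725/170.7 = 21.82 kN.
Vertical equilibrium: R_A = ΣP − R_B = 31 − 21.82 = 9.176 kN.

R_A = 9.176 kN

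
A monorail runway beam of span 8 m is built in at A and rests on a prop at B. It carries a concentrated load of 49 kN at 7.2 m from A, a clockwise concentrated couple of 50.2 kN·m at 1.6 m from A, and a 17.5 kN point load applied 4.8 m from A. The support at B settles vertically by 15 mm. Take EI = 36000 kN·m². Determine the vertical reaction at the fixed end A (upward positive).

Release the roller at B. Primary structure: cantilever fixed at A.
Primary-structure tip deflection at B by superposition:
  point load 49 at a = 7.2: Pa²(3L − a)/(6EI) = 7112/EI
  clockwise couple 50.2 at a = 1.6: M₀a(2L − a)/(2EI) = 578.3/EI
  point load 17.5 at a = 4.8: Pa²(3L − a)/(6EI) = 1290/EI
  δ_0 = 8981/EI
Flexibility coefficient — unit upward force at B: δ_{BB} = L³/(3EI) = 170.7/EI.
With EI = 36000 kN·m²: δ_0 = 0.24947 m and δ_{BB} = 0.004741 m/kN.
Compatibility — the beam at B must follow the support down by 0.015 m: δ_0 − R_B·δ_{BB} = 0.015, so R_B = (0.24947 − 0.015)/0.004741 = 49.46 kN.
Vertical equilibrium: R_A = ΣP − R_B = 66.5 − 49.46 = 17.04 kN.

R_A = 17.04 kN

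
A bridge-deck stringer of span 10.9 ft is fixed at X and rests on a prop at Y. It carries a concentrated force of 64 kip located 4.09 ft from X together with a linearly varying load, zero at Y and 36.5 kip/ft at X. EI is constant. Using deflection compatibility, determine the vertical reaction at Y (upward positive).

Remove the prop at Y; the released (primary) structure is a cantilever built in at X.
Deflection at Y on the released cantilever, summing each load's contribution:
  point load 64 at a = 4.09: Pa²(3L − a)/(6EI) = 5105/EI
  triangular load, peak 36.5 at the fixed end: w₀L⁴/(30EI) = 17174/EI
  δ_0 = 22279/EI
Flexibility coefficient — unit upward force at Y: δ_{YY} = L³/(3EI) = 431.7/EI.
Compatibility at Y: δ_0 − R_Y·δ_{YY} = 0, so R_Y = 22279/431.7 = 51.61 kip.

R_Y = 51.61 kip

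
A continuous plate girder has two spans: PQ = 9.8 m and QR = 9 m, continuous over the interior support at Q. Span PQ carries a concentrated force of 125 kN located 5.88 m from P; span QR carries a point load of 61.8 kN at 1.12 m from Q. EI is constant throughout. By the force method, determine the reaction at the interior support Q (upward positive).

R_Q = 161 kN

Release continuity at Q by inserting a hinge; the redundant is the internal moment M_Q. The primary structure is two simply-supported spans PQ and QR.
Rotations at Q on the released spans (each span's end-slope, ×1/EI):
  span PQ: point load 125 at a = 5.88: Pab(L + a)/(6LEI) = 768.3/EI
  span QR: point load 61.8 at a = 1.12: Pab(L + b)/(6LEI) = 170.5/EI
  relative rotation θ_0 = (768.3 + 170.5)/EI = 938.8/EI
A unit hogging moment at Q produces rotation L₁/(3EI) + L₂/(3EI) = 6.267/EI.
Slope continuity at Q: θ_0 = M_Q·6.267/EI, so M_Q = 938.8/6.267 = 149.8 kN·m (hogging).
Span PQ, ΣM about P with M_Q applied at Q: R_Q^{PQ}·9.8 = 735 + 149.8, so R_Q^{PQ} = 90.29 kN and R_P = 125 − 90.29 = 34.71 kN.
Span QR, ΣM about R: R_Q^{QR}·9 = 487 + 149.8, so R_Q^{QR} = 70.75 kN and R_R = 61.8 − 70.75 = -8.955 kN.
R_Q = 90.29 + 70.75 = 161 kN.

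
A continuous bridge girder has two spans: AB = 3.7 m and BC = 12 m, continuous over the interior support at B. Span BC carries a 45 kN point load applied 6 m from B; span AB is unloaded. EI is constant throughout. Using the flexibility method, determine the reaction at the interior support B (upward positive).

R_B = 49.86 kN

Release continuity at B by inserting a hinge; the redundant is the internal moment M_B. The primary structure is two simply-supported spans AB and BC.
Discontinuity in slope at B on the released structure — sum the simple-span end rotations:
  span BC: point load 45 at a = 6: Pab(L + b)/(6LEI) = 405/EI
  relative rotation θ_0 = (0 + 405)/EI = 405/EI
A unit hogging moment at B produces rotation L₁/(3EI) + L₂/(3EI) = 5.233/EI.
Slope continuity at B: θ_0 = M_B·5.233/EI, so M_B = 405/5.233 = 77.39 kN·m (hogging).
Span AB, ΣM about A with M_B applied at B: R_B^{AB}·3.7 = 0 + 77.39, so R_B^{AB} = 20.92 kN and R_A = 0 − 20.92 = -20.92 kN.
Span BC, ΣM about C: R_B^{BC}·12 = 270 + 77.39, so R_B^{BC} = 28.95 kN and R_C = 45 − 28.95 = 16.05 kN.
R_B = 20.92 + 28.95 = 49.86 kN.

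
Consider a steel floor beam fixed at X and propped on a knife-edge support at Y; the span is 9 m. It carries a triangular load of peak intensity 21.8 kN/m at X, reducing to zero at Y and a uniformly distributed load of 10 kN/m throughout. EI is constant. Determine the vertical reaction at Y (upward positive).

Remove the prop at Y; the released (primary) structure is a cantilever built in at X.
Deflection at Y on the released cantilever, summing each load's contribution:
  triangular load, peak 21.8 at the fixed end: w₀L⁴/(30EI) = 4768/EI
  UDL 10: wL⁴/(8EI) = 8201/EI
  δ_0 = 12969/EI
Tip deflection under a unit load at Y: L³/(3EI) = 243/EI.
Compatibility at Y: δ_0 − R_Y·δ_{YY} = 0, so R_Y = 12969/243 = 53.37 kN.

R_Y = 53.37 kN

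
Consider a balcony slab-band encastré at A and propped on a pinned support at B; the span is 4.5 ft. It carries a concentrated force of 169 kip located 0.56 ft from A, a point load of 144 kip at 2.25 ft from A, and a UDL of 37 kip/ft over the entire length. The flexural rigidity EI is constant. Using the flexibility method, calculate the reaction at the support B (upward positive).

R_B = 111.2 kip

Remove the prop at B; the released (primary) structure is a cantilever built in at A.
Downward deflection at the released point B due to the loads:
  point load 169 at a = 0.56: Pa²(3L − a)/(6EI) = 114.3/EI
  point load 144 at a = 2.25: Pa²(3L − a)/(6EI) = 1367/EI
  UDL 37: wL⁴/(8EI) = 1897/EI
  δ_0 = 3378/EI
Flexibility coefficient — unit upward force at B: δ_{BB} = L³/(3EI) = 30.38/EI.
Compatibility at B: δ_0 − R_B·δ_{BB} = 0, so R_B = 3378/30.38 = 111.2 kip.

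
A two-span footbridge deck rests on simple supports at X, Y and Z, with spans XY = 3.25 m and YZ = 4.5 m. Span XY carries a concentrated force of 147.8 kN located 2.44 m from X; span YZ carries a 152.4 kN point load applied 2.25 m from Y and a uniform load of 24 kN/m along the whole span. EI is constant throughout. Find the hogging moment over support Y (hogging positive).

M_Y = 142.9 kN·m

Insert a hinge at Y; M_Y is the redundant, and each span becomes simply supported.
End slopes at the hinge Y, treating each span as simply supported:
  span XY: point load 147.8 at a = 2.44: Pab(L + a)/(6LEI) = 85.24/EI
  span YZ: point load 152.4 at a = 2.25: Pab(L + b)/(6LEI) = 192.9/EI
  span YZ: UDL 24: wL³/(24EI) = 91.12/EI
  relative rotation θ_0 = (85.24 + 284)/EI = 369.2/EI
A unit hogging moment at Y produces rotation L₁/(3EI) + L₂/(3EI) = 2.583/EI.
Compatibility: M_Y·(L₁+L₂)/(3EI) = θ_0, giving M_Y = 142.9 kN·m (hogging).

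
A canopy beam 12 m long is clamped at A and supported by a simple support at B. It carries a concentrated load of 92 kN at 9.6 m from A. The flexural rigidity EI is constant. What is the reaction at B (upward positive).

R_B = 64.77 kN

Choose R_B as the redundant. The primary structure is the cantilever fixed at A.
Downward deflection at the released point B due to the loads:
  point load 92 at a = 9.6: Pa²(3L − a)/(6EI) = 37306/EI
Flexibility coefficient — unit upward force at B: δ_{BB} = L³/(3EI) = 576/EI.
The prop prevents deflection at B: R_B = δ_0/δ_{BB} = 37306/576 = 64.77 kN.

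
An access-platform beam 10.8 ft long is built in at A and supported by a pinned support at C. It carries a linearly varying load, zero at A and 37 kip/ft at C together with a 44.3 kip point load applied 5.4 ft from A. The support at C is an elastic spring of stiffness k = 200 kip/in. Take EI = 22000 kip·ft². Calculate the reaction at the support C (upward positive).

R_C = 121.1 kip

Release the roller at C. Primary structure: cantilever fixed at A.
Free-end deflection of the primary structure under the applied loading (downward +):
  triangular load, peak 37 at the free end: 11w₀L⁴/(120EI) = 46143/EI
  point load 44.3 at a = 5.4: Pa²(3L − a)/(6EI) = 5813/EI
  δ_0 = 51956/EI
Tip deflection under a unit load at C: L³/(3EI) = 419.9/EI.
With EI = 22000 kip·ft²: δ_0 = 2.3616 ft and δ_{CC} = 0.019087 ft/kip.
Compatibility — the spring shortens by R_C/k under the reaction it provides: δ_0 − R_C·δ_{CC} = R_C/k. With 1/k = 1/(200×12) ft/kip = 0.000417 ft/kip, R_C = δ_0 / (δ_{CC} + 1/k) = 2.3616 / (0.019087 + 0.000417) = 121.1 kip.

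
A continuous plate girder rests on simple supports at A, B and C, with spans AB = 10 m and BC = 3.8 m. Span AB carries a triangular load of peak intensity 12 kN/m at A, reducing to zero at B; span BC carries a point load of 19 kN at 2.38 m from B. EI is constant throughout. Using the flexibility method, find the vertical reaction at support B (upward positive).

R_B = 46.68 kN

Take M_B as the redundant. Released structure: two simple spans AB and BC with a hinge at B.
Discontinuity in slope at B on the released structure — sum the simple-span end rotations:
  span AB: triangular load, peak 12: 7w₀L³/(360EI) = 233.3/EI
  span BC: point load 19 at a = 2.38: Pab(L + b)/(6LEI) = 14.7/EI
  relative rotation θ_0 = (233.3 + 14.7)/EI = 248/EI
A unit hogging moment at B produces rotation L₁/(3EI) + L₂/(3EI) = 4.6/EI.
Slope continuity at B: θ_0 = M_B·4.6/EI, so M_B = 248/4.6 = 53.92 kN·m (hogging).
Span AB, ΣM about A with M_B applied at B: R_B^{AB}·10 = 200 + 53.92, so R_B^{AB} = 25.39 kN and R_A = 60 − 25.39 = 34.61 kN.
Span BC, ΣM about C: R_B^{BC}·3.8 = 26.98 + 53.92, so R_B^{BC} = 21.29 kN and R_C = 19 − 21.29 = -2.29 kN.
R_B = 25.39 + 21.29 = 46.68 kN.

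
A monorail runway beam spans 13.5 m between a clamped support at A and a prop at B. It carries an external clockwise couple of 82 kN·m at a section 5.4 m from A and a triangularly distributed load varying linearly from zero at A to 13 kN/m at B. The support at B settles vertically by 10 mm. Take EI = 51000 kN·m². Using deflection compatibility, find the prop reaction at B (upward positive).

R_B = 53.47 kN

Remove the prop at B; the released (primary) structure is a cantilever built in at A.
Free-end deflection of the primary structure under the applied loading (downward +):
  clockwise couple 82 at a = 5.4: M₀a(2L − a)/(2EI) = 4782/EI
  triangular load, peak 13 at the free end: 11w₀L⁴/(120EI) = 39581/EI
  δ_0 = 44364/EI
Tip deflection under a unit load at B: L³/(3EI) = 820.1/EI.
With EI = 51000 kN·m²: δ_0 = 0.86987 m and δ_{BB} = 0.016081 m/kN.
Compatibility — the beam at B must follow the support down by 0.01 m: δ_0 − R_B·δ_{BB} = 0.01, so R_B = (0.86987 − 0.01)/0.016081 = 53.47 kN.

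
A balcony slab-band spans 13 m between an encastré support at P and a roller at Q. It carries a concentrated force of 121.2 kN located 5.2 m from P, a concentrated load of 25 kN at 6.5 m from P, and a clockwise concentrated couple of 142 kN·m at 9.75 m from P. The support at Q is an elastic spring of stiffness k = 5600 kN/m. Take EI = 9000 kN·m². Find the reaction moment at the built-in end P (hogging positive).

M_P = 307.1 kN·m

Remove the prop at Q; the released (primary) structure is a cantilever built in at P.
Deflection at Q on the released cantilever, summing each load's contribution:
  point load 121.2 at a = 5.2: Pa²(3L − a)/(6EI) = 18462/EI
  point load 25 at a = 6.5: Pa²(3L − a)/(6EI) = 5721/EI
  clockwise couple 142 at a = 9.75: M₀a(2L − a)/(2EI) = 11249/EI
  δ_0 = 35432/EI
Tip deflection under a unit load at Q: L³/(3EI) = 732.3/EI.
With EI = 9000 kN·m²: δ_0 = 3.9369 m and δ_{QQ} = 0.08137 m/kN.
Compatibility — the spring shortens by R_Q/k under the reaction it provides: δ_0 − R_Q·δ_{QQ} = R_Q/k. With 1/k = 0.000179 m/kN, R_Q = δ_0 / (δ_{QQ} + 1/k) = 3.9369 / (0.08137 + 0.000179) = 48.28 kN.
Moment equilibrium about P: M_P = Σ(load moments about P) − R_Q·L = 934.7 − 48.28×13 = 307.1 kN·m.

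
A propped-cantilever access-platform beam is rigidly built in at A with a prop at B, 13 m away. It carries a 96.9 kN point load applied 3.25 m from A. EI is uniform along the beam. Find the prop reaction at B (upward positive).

R_B = 8.327 kN

Release the roller at B. Primary structure: cantilever fixed at A.
Deflection at B on the released cantilever, summing each load's contribution:
  point load 96.9 at a = 3.25: Pa²(3L − a)/(6EI) = 6098/EI
Flexibility coefficient — unit upward force at B: δ_{BB} = L³/(3EI) = 732.3/EI.
The prop prevents deflection at B: R_B = δ_0/δ_{BB} = 6098/732.3 = 8.327 kN.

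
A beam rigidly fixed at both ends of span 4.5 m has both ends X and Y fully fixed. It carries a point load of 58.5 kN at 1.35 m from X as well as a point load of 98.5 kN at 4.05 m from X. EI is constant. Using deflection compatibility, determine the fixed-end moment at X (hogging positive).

M_X = 42.69 kN·m

Release both end moments; the primary structure is a simply-supported span XY with redundants M_X and M_Y.
Simple-span end rotations at X and Y under the given loads:
  at X: point load 58.5 at a = 1.35: Pab(L + b)/(6LEI) = 70.49/EI
  at Y: point load 58.5 at a = 1.35: Pab(L + a)/(6LEI) = 53.9/EI
  at X: point load 98.5 at a = 4.05: Pab(L + b)/(6LEI) = 32.91/EI
  at Y: point load 98.5 at a = 4.05: Pab(L + a)/(6LEI) = 56.85/EI
  θ_X0 = 103.4/EI,  θ_Y0 = 110.7/EI
Flexibility coefficients: a unit moment at one end gives L/(3EI) there and L/(6EI) at the far end, so f₁₁ = f₂₂ = 1.5/EI and f₁₂ = f₂₁ = 0.75/EI.
Compatibility — zero rotation at each built-in end:
  1.5 M_X + 0.75 M_Y = 103.4
  0.75 M_X + 1.5 M_Y = 110.7
Solving the pair gives M_X = 42.69 kN·m and M_Y = 52.49 kN·m (hogging).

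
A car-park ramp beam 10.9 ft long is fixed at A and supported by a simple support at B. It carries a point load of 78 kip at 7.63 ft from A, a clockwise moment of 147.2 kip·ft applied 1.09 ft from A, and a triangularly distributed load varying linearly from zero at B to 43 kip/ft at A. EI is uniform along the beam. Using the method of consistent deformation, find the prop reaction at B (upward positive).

Remove the prop at B; the released (primary) structure is a cantilever built in at A.
Primary-structure tip deflection at B by superposition:
  point load 78 at a = 7.63: Pa²(3L − a)/(6EI) = 18973/EI
  clockwise couple 147.2 at a = 1.09: M₀a(2L − a)/(2EI) = 1661/EI
  triangular load, peak 43 at the fixed end: w₀L⁴/(30EI) = 20233/EI
  δ_0 = 40868/EI
Tip deflection under a unit load at B: L³/(3EI) = 431.7/EI.
The prop prevents deflection at B: R_B = δ_0/δ_{BB} = 40868/431.7 = 94.67 kip.

R_B = 94.67 kip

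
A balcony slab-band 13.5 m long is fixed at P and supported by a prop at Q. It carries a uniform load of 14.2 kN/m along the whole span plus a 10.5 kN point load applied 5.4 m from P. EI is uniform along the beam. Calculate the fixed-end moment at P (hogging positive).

M_P = 350.7 kN·m

Take the reaction at Q as the redundant and release it; the primary structure is a cantilever fixed at P.
Deflection at Q on the released cantilever, summing each load's contribution:
  UDL 14.2: wL⁴/(8EI) = 58957/EI
  point load 10.5 at a = 5.4: Pa²(3L − a)/(6EI) = 1791/EI
  δ_0 = 60748/EI
Flexibility coefficient — unit upward force at Q: δ_{QQ} = L³/(3EI) = 820.1/EI.
The prop prevents deflection at Q: R_Q = δ_0/δ_{QQ} = 60748/820.1 = 74.07 kN.
Moment equilibrium about P: M_P = Σ(load moments about P) − R_Q·L = 1351 − 74.07×13.5 = 350.7 kN·m.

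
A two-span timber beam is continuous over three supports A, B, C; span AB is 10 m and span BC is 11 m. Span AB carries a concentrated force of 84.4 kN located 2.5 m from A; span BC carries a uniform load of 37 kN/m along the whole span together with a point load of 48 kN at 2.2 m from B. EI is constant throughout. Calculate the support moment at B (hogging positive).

M_B = 380.1 kN·m

Insert a hinge at B; M_B is the redundant, and each span becomes simply supported.
Discontinuity in slope at B on the released structure — sum the simple-span end rotations:
  span AB: point load 84.4 at a = 2.5: Pab(L + a)/(6LEI) = 329.7/EI
  span BC: UDL 37: wL³/(24EI) = 2052/EI
  span BC: point load 48 at a = 2.2: Pab(L + b)/(6LEI) = 278.8/EI
  relative rotation θ_0 = (329.7 + 2331)/EI = 2660/EI
A unit hogging moment at B produces rotation L₁/(3EI) + L₂/(3EI) = 7/EI.
Compatibility: M_B·(L₁+L₂)/(3EI) = θ_0, giving M_B = 380.1 kN·m (hogging).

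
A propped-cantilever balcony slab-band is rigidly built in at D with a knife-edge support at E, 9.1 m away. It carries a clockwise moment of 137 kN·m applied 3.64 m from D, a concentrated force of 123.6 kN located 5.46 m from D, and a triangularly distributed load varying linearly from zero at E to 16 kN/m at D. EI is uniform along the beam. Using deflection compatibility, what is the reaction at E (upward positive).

Choose R_E as the redundant. The primary structure is the cantilever fixed at D.
Free-end deflection of the primary structure under the applied loading (downward +):
  clockwise couple 137 at a = 3.64: M₀a(2L − a)/(2EI) = 3630/EI
  point load 123.6 at a = 5.46: Pa²(3L − a)/(6EI) = 13412/EI
  triangular load, peak 16 at the fixed end: w₀L⁴/(30EI) = 3657/EI
  δ_0 = 20700/EI
Tip deflection under a unit load at E: L³/(3EI) = 251.2/EI.
The prop prevents deflection at E: R_E = δ_0/δ_{EE} = 20700/251.2 = 82.41 kN.

R_E = 82.41 kN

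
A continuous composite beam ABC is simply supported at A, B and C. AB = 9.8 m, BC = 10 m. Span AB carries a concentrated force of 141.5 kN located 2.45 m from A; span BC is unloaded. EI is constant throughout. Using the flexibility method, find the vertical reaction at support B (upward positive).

Insert a hinge at B; M_B is the redundant, and each span becomes simply supported.
Discontinuity in slope at B on the released structure — sum the simple-span end rotations:
  span AB: point load 141.5 at a = 2.45: Pab(L + a)/(6LEI) = 530.8/EI
  relative rotation θ_0 = (530.8 + 0)/EI = 530.8/EI
A unit hogging moment at B produces rotation L₁/(3EI) + L₂/(3EI) = 6.6/EI.
Slope continuity at B: θ_0 = M_B·6.6/EI, so M_B = 530.8/6.6 = 80.43 kN·m (hogging).
Span AB, ΣM about A with M_B applied at B: R_B^{AB}·9.8 = 346.7 + 80.43, so R_B^{AB} = 43.58 kN and R_A = 141.5 − 43.58 = 97.92 kN.
Span BC, ΣM about C: R_B^{BC}·10 = 0 + 80.43, so R_B^{BC} = 8.043 kN and R_C = 0 − 8.043 = -8.043 kN.
R_B = 43.58 + 8.043 = 51.63 kN.

R_B = 51.63 kN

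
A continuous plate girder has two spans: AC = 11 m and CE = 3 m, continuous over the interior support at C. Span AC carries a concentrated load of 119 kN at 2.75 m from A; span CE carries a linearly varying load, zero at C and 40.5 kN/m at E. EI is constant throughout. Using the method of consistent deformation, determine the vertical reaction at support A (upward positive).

Insert a hinge at C; M_C is the redundant, and each span becomes simply supported.
Discontinuity in slope at C on the released structure — sum the simple-span end rotations:
  span AC: point load 119 at a = 2.75: Pab(L + a)/(6LEI) = 562.5/EI
  span CE: triangular load, peak 40.5: 7w₀L³/(360EI) = 21.26/EI
  relative rotation θ_0 = (562.5 + 21.26)/EI = 583.7/EI
A unit hogging moment at C produces rotation L₁/(3EI) + L₂/(3EI) = 4.667/EI.
Compatibility: M_C·(L₁+L₂)/(3EI) = θ_0, giving M_C = 125.1 kN·m (hogging).
Span AC, ΣM about A with M_C applied at C: R_C^{AC}·11 = 327.2 + 125.1, so R_C^{AC} = 41.12 kN and R_A = 119 − 41.12 = 77.88 kN.

R_A = 77.88 kN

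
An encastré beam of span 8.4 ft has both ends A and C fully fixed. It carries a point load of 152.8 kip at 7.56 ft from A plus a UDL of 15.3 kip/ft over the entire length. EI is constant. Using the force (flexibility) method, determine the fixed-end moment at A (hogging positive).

Release both end moments; the primary structure is a simply-supported span AC with redundants M_A and M_C.
End rotations of the released simple span under the applied load (×1/EI):
  at A: point load 152.8 at a = 7.56: Pab(L + b)/(6LEI) = 177.9/EI
  at C: point load 152.8 at a = 7.56: Pab(L + a)/(6LEI) = 307.3/EI
  at A: UDL 15.3: wL³/(24EI) = 377.8/EI
  at C: UDL 15.3: wL³/(24EI) = 377.8/EI
  θ_A0 = 555.7/EI,  θ_C0 = 685.1/EI
Flexibility coefficients: a unit moment at one end gives L/(3EI) there and L/(6EI) at the far end, so f₁₁ = f₂₂ = 2.8/EI and f₁₂ = f₂₁ = 1.4/EI.
Compatibility — zero rotation at each built-in end:
  2.8 M_A + 1.4 M_C = 555.7
  1.4 M_A + 2.8 M_C = 685.1
Solving the pair gives M_A = 101.5 kip·ft and M_C = 193.9 kip·ft (hogging).

M_A = 101.5 kip·ft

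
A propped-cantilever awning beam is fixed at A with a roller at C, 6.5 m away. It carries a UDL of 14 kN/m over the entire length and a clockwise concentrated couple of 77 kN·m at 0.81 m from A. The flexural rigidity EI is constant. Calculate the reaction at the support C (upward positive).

R_C = 38.28 kN

Choose R_C as the redundant. The primary structure is the cantilever fixed at A.
Free-end deflection of the primary structure under the applied loading (downward +):
  UDL 14: wL⁴/(8EI) = 3124/EI
  clockwise couple 77 at a = 0.81: M₀a(2L − a)/(2EI) = 380.1/EI
  δ_0 = 3504/EI
Flexibility coefficient — unit upward force at C: δ_{CC} = L³/(3EI) = 91.54/EI.
The prop prevents deflection at C: R_C = δ_0/δ_{CC} = 3504/91.54 = 38.28 kN.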